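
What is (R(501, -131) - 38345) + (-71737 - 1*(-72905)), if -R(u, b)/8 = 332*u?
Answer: -1367833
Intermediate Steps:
R(u, b) = -2656*u
(R(501, -131) - 38345) + (-71737 - 1*(-72905)) = (-2656*501 - 38345) + (-71737 - 1*(-72905)) = (-1330656 - 38345) + (-71737 + 72905) = -1369001 + 1168 = -1367833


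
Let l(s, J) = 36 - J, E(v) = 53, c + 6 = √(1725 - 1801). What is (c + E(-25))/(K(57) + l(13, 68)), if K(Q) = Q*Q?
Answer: 47/3217 + 2*I*√19/3217 ≈ 0.01461 + 0.0027099*I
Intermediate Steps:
c = -6 + 2*I*√19 (c = -6 + √(1725 - 1801) = -6 + √(-76) = -6 + 2*I*√19 ≈ -6.0 + 8.7178*I)
K(Q) = Q²
(c + E(-25))/(K(57) + l(13, 68)) = ((-6 + 2*I*√19) + 53)/(57² + (36 - 1*68)) = (47 + 2*I*√19)/(3249 + (36 - 68)) = (47 + 2*I*√19)/(3249 - 32) = (47 + 2*I*√19)/3217 = (47 + 2*I*√19)*(1/3217) = 47/3217 + 2*I*√19/3217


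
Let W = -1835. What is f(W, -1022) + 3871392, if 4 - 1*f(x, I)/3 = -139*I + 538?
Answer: 3443616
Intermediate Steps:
f(x, I) = -1602 + 417*I (f(x, I) = 12 - 3*(-139*I + 538) = 12 - 3*(538 - 139*I) = 12 + (-1614 + 417*I) = -1602 + 417*I)
f(W, -1022) + 3871392 = (-1602 + 417*(-1022)) + 3871392 = (-1602 - 426174) + 3871392 = -427776 + 3871392 = 3443616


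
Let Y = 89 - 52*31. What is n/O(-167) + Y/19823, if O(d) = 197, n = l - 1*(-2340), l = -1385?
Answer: 18630934/3905131 ≈ 4.7709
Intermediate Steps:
n = 955 (n = -1385 - 1*(-2340) = -1385 + 2340 = 955)
Y = -1523 (Y = 89 - 1612 = -1523)
n/O(-167) + Y/19823 = 955/197 - 1523/19823 = 18630934/3905131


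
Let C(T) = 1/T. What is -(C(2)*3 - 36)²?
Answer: -4761/4 ≈ -1190.3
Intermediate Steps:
-(C(2)*3 - 36)² = -(3/2 - 36)² = -(-69/2)² = -1*4761/4 = -4761/4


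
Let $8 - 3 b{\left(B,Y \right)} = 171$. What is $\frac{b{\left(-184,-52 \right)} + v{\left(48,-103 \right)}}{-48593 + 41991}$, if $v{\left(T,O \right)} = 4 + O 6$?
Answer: $\frac{2005}{19806} \approx 0.10123$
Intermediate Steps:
$b{\left(B,Y \right)} = - \frac{163}{3}$ ($b{\left(B,Y \right)} = \frac{8}{3} - 57 = - \frac{163}{3}$)
$v{\left(T,O \right)} = 4 + 6 O$
$\frac{b{\left(-184,-52 \right)} + v{\left(48,-103 \right)}}{-48593 + 41991} = \frac{- \frac{163}{3} + \left(4 + 6 \left(-103\right)\right)}{-48593 + 41991} = \frac{- \frac{163}{3} + \left(4 - 618\right)}{-6602} = \left(- \frac{163}{3} - 614\right) \left(- \frac{1}{6602}\right) = \left(- \frac{2005}{3}\right) \left(- \frac{1}{6602}\right) = \frac{2005}{19806}$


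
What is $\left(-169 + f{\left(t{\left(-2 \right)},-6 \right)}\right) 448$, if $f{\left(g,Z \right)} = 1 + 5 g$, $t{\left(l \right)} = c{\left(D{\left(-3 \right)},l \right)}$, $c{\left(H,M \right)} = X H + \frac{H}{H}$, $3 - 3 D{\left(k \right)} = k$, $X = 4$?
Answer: $-55104$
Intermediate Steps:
$D{\left(k \right)} = 1 - \frac{k}{3}$
$c{\left(H,M \right)} = 1 + 4 H$ ($c{\left(H,M \right)} = 4 H + \frac{H}{H} = 4 H + 1 = 1 + 4 H$)
$t{\left(l \right)} = 9$ ($t{\left(l \right)} = 1 + 4 \left(1 - -1\right) = 1 + 4 \left(1 + 1\right) = 1 + 4 \cdot 2 = 1 + 8 = 9$)
$\left(-169 + f{\left(t{\left(-2 \right)},-6 \right)}\right) 448 = \left(-169 + \left(1 + 5 \cdot 9\right)\right) 448 = \left(-169 + \left(1 + 45\right)\right) 448 = \left(-169 + 46\right) 448 = \left(-123\right) 448 = -55104$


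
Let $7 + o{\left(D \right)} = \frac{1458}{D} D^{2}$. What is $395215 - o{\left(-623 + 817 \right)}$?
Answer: $112370$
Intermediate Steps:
$o{\left(D \right)} = -7 + 1458 D$ ($o{\left(D \right)} = -7 + \frac{1458}{D} D^{2} = -7 + 1458 D$)
$395215 - o{\left(-623 + 817 \right)} = 395215 - \left(-7 + 1458 \left(-623 + 817\right)\right) = 395215 - \left(-7 + 1458 \cdot 194\right) = 395215 - \left(-7 + 282852\right) = 395215 - 282845 = 112370$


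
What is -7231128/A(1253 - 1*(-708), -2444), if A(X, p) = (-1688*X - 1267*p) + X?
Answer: 2410376/70553 ≈ 34.164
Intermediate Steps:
A(X, p) = -1687*X - 1267*p
-7231128/A(1253 - 1*(-708), -2444) = -7231128/(-1687*(1253 - 1*(-708)) - 1267*(-2444)) = -7231128/(-1687*(1253 + 708) + 3096548) = -7231128/(-1687*1961 + 3096548) = -7231128/(-3308207 + 3096548) = -7231128/(-211659) = -7231128*(-1/211659) = 2410376/70553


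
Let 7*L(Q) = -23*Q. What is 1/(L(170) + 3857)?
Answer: 7/23089 ≈ 0.00030317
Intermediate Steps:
L(Q) = -23*Q/7 (L(Q) = (-23*Q)/7 = -23*Q/7)
1/(L(170) + 3857) = 1/(-23/7*170 + 3857) = 1/(-3910/7 + 3857) = 1/(23089/7) = 7/23089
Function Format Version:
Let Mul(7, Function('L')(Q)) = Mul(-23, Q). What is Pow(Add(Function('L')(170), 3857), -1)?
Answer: Rational(7, 23089) ≈ 0.00030317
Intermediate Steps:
Function('L')(Q) = Mul(Rational(-23, 7), Q) (Function('L')(Q) = Mul(Rational(1, 7), Mul(-23, Q)) = Mul(Rational(-23, 7), Q))
Pow(Add(Function('L')(170), 3857), -1) = Pow(Add(Mul(Rational(-23, 7), 170), 3857), -1) = Pow(Add(Rational(-3910, 7), 3857), -1) = Pow(Rational(23089, 7), -1) = Rational(7, 23089)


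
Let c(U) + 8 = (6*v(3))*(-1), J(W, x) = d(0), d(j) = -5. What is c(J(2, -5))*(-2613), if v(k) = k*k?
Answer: 162006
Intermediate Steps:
J(W, x) = -5
v(k) = k²
c(U) = -62 (c(U) = -8 + (6*3²)*(-1) = -8 + (6*9)*(-1) = -8 + 54*(-1) = -8 - 54 = -62)
c(J(2, -5))*(-2613) = -62*(-2613) = 162006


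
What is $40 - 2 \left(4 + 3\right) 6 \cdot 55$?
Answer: $-184800$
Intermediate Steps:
$40 - 2 \left(4 + 3\right) 6 \cdot 55 = 40 \left(-2\right) 7 \cdot 6 \cdot 55 = 40 \left(\left(-14\right) 6\right) 55 = 40 \left(-84\right) 55 = \left(-3360\right) 55 = -184800$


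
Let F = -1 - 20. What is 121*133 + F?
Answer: 16072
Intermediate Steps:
F = -21
121*133 + F = 121*133 - 21 = 16093 - 21 = 16072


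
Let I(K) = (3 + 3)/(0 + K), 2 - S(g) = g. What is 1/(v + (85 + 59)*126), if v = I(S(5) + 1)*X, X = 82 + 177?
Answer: 1/17367 ≈ 5.7580e-5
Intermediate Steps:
S(g) = 2 - g
X = 259
I(K) = 6/K
v = -777 (v = (6/((2 - 1*5) + 1))*259 = (6/((2 - 5) + 1))*259 = (6/(-3 + 1))*259 = (6/(-2))*259 = (6*(-½))*259 = -3*259 = -777)
1/(v + (85 + 59)*126) = 1/(-777 + (85 + 59)*126) = 1/(-777 + 144*126) = 1/(-777 + 18144) = 1/17367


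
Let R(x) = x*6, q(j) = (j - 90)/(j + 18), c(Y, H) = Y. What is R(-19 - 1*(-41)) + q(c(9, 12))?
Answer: 129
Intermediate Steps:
q(j) = (-90 + j)/(18 + j)
R(x) = 6*x
R(-19 - 1*(-41)) + q(c(9, 12)) = 6*(-19 - 1*(-41)) + (-90 + 9)/(18 + 9) = 6*(-19 + 41) - 81/27 = 6*22 + (1/27)*(-81) = 132 - 3 = 129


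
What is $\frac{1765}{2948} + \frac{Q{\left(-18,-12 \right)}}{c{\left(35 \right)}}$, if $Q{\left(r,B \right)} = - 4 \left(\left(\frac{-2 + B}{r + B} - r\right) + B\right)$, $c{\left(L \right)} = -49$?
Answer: $\frac{2441099}{2166780} \approx 1.1266$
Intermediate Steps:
$Q{\left(r,B \right)} = - 4 B + 4 r - \frac{4 \left(-2 + B\right)}{B + r}$ ($Q{\left(r,B \right)} = - 4 \left(\left(\frac{-2 + B}{B + r} - r\right) + B\right) = - 4 \left(\left(- r + \frac{-2 + B}{B + r}\right) + B\right) = - 4 \left(B - r + \frac{-2 + B}{B + r}\right) = - 4 B + 4 r - \frac{4 \left(-2 + B\right)}{B + r}$)
$\frac{1765}{2948} + \frac{Q{\left(-18,-12 \right)}}{c{\left(35 \right)}} = \frac{1765}{2948} + \frac{4 \frac{1}{-12 - 18} \left(2 + \left(-18\right)^{2} - -12 - \left(-12\right)^{2}\right)}{-49} = 1765 \cdot \frac{1}{2948} + \frac{4 \left(2 + 324 + 12 - 144\right)}{-30} \left(- \frac{1}{49}\right) = \frac{1765}{2948} + 4 \left(- \frac{1}{30}\right) \left(2 + 324 + 12 - 144\right) \left(- \frac{1}{49}\right) = \frac{1765}{2948} + 4 \left(- \frac{1}{30}\right) 194 \left(- \frac{1}{49}\right) = \frac{1765}{2948} - - \frac{388}{735} = \frac{1765}{2948} + \frac{388}{735} = \frac{2441099}{2166780}$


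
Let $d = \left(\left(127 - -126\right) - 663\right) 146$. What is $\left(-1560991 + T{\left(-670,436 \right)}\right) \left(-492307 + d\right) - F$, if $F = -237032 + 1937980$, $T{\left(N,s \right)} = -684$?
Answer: $862303698777$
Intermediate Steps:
$F = 1700948$
$d = -59860$ ($d = \left(\left(127 + 126\right) - 663\right) 146 = \left(253 - 663\right) 146 = \left(-410\right) 146 = -59860$)
$\left(-1560991 + T{\left(-670,436 \right)}\right) \left(-492307 + d\right) - F = \left(-1560991 - 684\right) \left(-492307 - 59860\right) - 1700948 = \left(-1561675\right) \left(-552167\right) - 1700948 = 862305399725 - 1700948 = 862303698777$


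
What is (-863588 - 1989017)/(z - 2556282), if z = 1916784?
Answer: 2852605/639498 ≈ 4.4607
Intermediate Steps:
(-863588 - 1989017)/(z - 2556282) = (-863588 - 1989017)/(1916784 - 2556282) = -2852605/(-639498) = -2852605*(-1/639498) = 2852605/639498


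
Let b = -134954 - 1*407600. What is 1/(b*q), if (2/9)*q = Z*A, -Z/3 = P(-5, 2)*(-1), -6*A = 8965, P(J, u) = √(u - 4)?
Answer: -I*√2/21887984745 ≈ -6.4611e-11*I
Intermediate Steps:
P(J, u) = √(-4 + u)
A = -8965/6 (A = -⅙*8965 = -8965/6 ≈ -1494.2)
b = -542554 (b = -134954 - 407600 = -542554)
Z = 3*I*√2 (Z = -3*√(-4 + 2)*(-1) = -3*√(-2)*(-1) = -3*I*√2*(-1) = -(-3)*I*√2 = 3*I*√2 ≈ 4.2426*I)
q = -80685*I*√2/4 (q = 9*((3*I*√2)*(-8965/6))/2 = 9*(-8965*I*√2/2)/2 = -80685*I*√2/4 ≈ -28526.0*I)
1/(b*q) = 1/((-542554)*((-80685*I*√2/4))) = -I*√2/21887984745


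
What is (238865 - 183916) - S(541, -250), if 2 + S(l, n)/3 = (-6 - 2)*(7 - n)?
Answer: 61123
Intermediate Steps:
S(l, n) = -174 + 24*n (S(l, n) = -6 + 3*((-6 - 2)*(7 - n)) = -6 + 3*(-8*(7 - n)) = -6 + 3*(-56 + 8*n) = -6 + (-168 + 24*n) = -174 + 24*n)
(238865 - 183916) - S(541, -250) = (238865 - 183916) - (-174 + 24*(-250)) = 54949 - (-174 - 6000) = 54949 - 1*(-6174) = 54949 + 6174 = 61123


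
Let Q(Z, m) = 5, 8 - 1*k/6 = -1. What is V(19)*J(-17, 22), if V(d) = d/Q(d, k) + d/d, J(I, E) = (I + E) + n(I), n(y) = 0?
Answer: 24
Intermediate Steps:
k = 54 (k = 48 - 6*(-1) = 48 + 6 = 54)
J(I, E) = E + I (J(I, E) = (I + E) + 0 = (E + I) + 0 = E + I)
V(d) = 1 + d/5 (V(d) = d/5 + d/d = d*(⅕) + 1 = d/5 + 1 = 1 + d/5)
V(19)*J(-17, 22) = (1 + (⅕)*19)*(22 - 17) = (1 + 19/5)*5 = (24/5)*5 = 24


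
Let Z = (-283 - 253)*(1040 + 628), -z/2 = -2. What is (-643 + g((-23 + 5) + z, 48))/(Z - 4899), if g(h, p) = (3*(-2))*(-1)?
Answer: 91/128421 ≈ 0.00070861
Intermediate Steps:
z = 4 (z = -2*(-2) = 4)
Z = -894048 (Z = -536*1668 = -894048)
g(h, p) = 6 (g(h, p) = -6*(-1) = 6)
(-643 + g((-23 + 5) + z, 48))/(Z - 4899) = (-643 + 6)/(-894048 - 4899) = -637/(-898947) = -637*(-1/898947) = 91/128421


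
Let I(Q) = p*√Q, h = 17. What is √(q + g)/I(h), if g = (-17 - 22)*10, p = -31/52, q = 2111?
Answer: -52*√29257/527 ≈ -16.877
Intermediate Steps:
p = -31/52 (p = -31*1/52 = -31/52 ≈ -0.59615)
g = -390 (g = -39*10 = -390)
I(Q) = -31*√Q/52
√(q + g)/I(h) = √(2111 - 390)/((-31*√17/52)) = √1721*(-52*√17/527) = -52*√29257/527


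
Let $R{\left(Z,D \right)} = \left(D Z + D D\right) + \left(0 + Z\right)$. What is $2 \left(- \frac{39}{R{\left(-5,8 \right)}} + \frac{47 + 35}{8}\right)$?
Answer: $\frac{623}{38} \approx 16.395$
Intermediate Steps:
$R{\left(Z,D \right)} = Z + D^{2} + D Z$ ($R{\left(Z,D \right)} = \left(D Z + D^{2}\right) + Z = \left(D^{2} + D Z\right) + Z = Z + D^{2} + D Z$)
$2 \left(- \frac{39}{R{\left(-5,8 \right)}} + \frac{47 + 35}{8}\right) = 2 \left(- \frac{39}{-5 + 8^{2} + 8 \left(-5\right)} + \frac{47 + 35}{8}\right) = 2 \left(- \frac{39}{-5 + 64 - 40} + 82 \cdot \frac{1}{8}\right) = 2 \left(- \frac{39}{19} + \frac{41}{4}\right) = 2 \cdot \frac{623}{76} = \frac{623}{38}$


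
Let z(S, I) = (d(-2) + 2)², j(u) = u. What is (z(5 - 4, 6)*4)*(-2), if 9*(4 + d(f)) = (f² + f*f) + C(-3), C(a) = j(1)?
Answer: -8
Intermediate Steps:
C(a) = 1
d(f) = -35/9 + 2*f²/9 (d(f) = -4 + ((f² + f*f) + 1)/9 = -4 + ((f² + f²) + 1)/9 = -4 + (2*f² + 1)/9 = -4 + (1 + 2*f²)/9 = -4 + (⅑ + 2*f²/9) = -35/9 + 2*f²/9)
z(S, I) = 1 (z(S, I) = ((-35/9 + (2/9)*(-2)²) + 2)² = ((-35/9 + (2/9)*4) + 2)² = ((-35/9 + 8/9) + 2)² = (-3 + 2)² = (-1)² = 1)
(z(5 - 4, 6)*4)*(-2) = (1*4)*(-2) = 4*(-2) = -8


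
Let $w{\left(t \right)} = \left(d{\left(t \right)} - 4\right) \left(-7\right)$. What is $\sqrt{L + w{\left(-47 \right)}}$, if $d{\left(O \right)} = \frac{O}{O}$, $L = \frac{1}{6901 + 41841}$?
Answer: $\frac{\sqrt{49891482586}}{48742} \approx 4.5826$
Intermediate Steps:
$L = \frac{1}{48742} \approx 2.0516 \cdot 10^{-5}$
$d{\left(O \right)} = 1$
$w{\left(t \right)} = 21$ ($w{\left(t \right)} = \left(1 - 4\right) \left(-7\right) = \left(-3\right) \left(-7\right) = 21$)
$\sqrt{L + w{\left(-47 \right)}} = \sqrt{\frac{1}{48742} + 21} = \sqrt{\frac{1023583}{48742}} = \frac{\sqrt{49891482586}}{48742}$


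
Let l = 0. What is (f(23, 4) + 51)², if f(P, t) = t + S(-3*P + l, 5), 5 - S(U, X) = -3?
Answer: 3969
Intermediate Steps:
S(U, X) = 8 (S(U, X) = 5 - 1*(-3) = 5 + 3 = 8)
f(P, t) = 8 + t (f(P, t) = t + 8 = 8 + t)
(f(23, 4) + 51)² = ((8 + 4) + 51)² = (12 + 51)² = 63² = 3969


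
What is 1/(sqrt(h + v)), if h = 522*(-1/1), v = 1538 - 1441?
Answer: -I*sqrt(17)/85 ≈ -0.048507*I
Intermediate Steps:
v = 97
h = -522 (h = 522*(-1*1) = 522*(-1) = -522)
1/(sqrt(h + v)) = 1/(sqrt(-522 + 97)) = 1/(sqrt(-425)) = 1/(5*I*sqrt(17)) = -I*sqrt(17)/85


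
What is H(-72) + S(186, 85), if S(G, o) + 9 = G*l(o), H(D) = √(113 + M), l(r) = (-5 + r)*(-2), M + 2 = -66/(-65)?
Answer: -29769 + 3*√52585/65 ≈ -29758.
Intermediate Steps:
M = -64/65 (M = -2 - 66/(-65) = -2 - 66*(-1/65) = -2 + 66/65 = -64/65 ≈ -0.98462)
l(r) = 10 - 2*r
H(D) = 3*√52585/65 (H(D) = √(113 - 64/65) = √(7281/65) = 3*√52585/65)
S(G, o) = -9 + G*(10 - 2*o)
H(-72) + S(186, 85) = 3*√52585/65 + (-9 - 2*186*(-5 + 85)) = 3*√52585/65 + (-9 - 2*186*80) = 3*√52585/65 + (-9 - 29760) = 3*√52585/65 - 29769 = -29769 + 3*√52585/65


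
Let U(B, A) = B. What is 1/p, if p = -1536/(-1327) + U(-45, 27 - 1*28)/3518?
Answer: 4668386/5343933 ≈ 0.87359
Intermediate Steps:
p = 5343933/4668386 (p = -1536/(-1327) - 45/3518 = -1536*(-1/1327) - 45*1/3518 = 1536/1327 - 45/3518 = 5343933/4668386 ≈ 1.1447)
1/p = 1/(5343933/4668386) = 4668386/5343933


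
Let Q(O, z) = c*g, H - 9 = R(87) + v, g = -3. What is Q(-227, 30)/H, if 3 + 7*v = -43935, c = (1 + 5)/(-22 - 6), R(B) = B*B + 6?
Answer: 3/6100 ≈ 0.00049180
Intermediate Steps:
R(B) = 6 + B² (R(B) = B² + 6 = 6 + B²)
c = -3/14 (c = 6/(-28) = 6*(-1/28) = -3/14 ≈ -0.21429)
v = -43938/7 (v = -3/7 + (⅐)*(-43935) = -3/7 - 43935/7 = -43938/7 ≈ -6276.9)
H = 9150/7 (H = 9 + ((6 + 87²) - 43938/7) = 9 + ((6 + 7569) - 43938/7) = 9 + (7575 - 43938/7) = 9 + 9087/7 = 9150/7 ≈ 1307.1)
Q(O, z) = 9/14 (Q(O, z) = -3/14*(-3) = 9/14)
Q(-227, 30)/H = 9/(14*(9150/7)) = (9/14)*(7/9150) = 3/6100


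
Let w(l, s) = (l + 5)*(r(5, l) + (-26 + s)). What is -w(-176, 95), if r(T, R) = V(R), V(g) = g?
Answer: -18297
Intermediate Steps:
r(T, R) = R
w(l, s) = (5 + l)*(-26 + l + s) (w(l, s) = (l + 5)*(l + (-26 + s)) = (5 + l)*(-26 + l + s))
-w(-176, 95) = -(-130 + (-176)² - 21*(-176) + 5*95 - 176*95) = -(-130 + 30976 + 3696 + 475 - 16720) = -1*18297 = -18297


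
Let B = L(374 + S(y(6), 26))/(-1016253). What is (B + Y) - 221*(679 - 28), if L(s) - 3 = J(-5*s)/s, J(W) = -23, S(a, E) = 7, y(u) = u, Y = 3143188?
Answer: 165901818084923/55313199 ≈ 2.9993e+6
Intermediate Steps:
L(s) = 3 - 23/s
B = -160/55313199 (B = (3 - 23/(374 + 7))/(-1016253) = (3 - 23/381)*(-1/1016253) = (1120/381)*(-1/1016253) = -160/55313199 ≈ -2.8926e-6)
(B + Y) - 221*(679 - 28) = (-160/55313199 + 3143188) - 221*(679 - 28) = 173859783338252/55313199 - 221*651 = 173859783338252/55313199 - 143871 = 165901818084923/55313199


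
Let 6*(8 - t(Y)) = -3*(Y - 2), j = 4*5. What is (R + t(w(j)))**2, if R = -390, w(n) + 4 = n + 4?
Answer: 139129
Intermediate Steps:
j = 20
w(n) = n (w(n) = -4 + (n + 4) = -4 + (4 + n) = n)
t(Y) = 7 + Y/2 (t(Y) = 8 - (-1)*(Y - 2)/2 = 8 - (-1)*(-2 + Y)/2 = 8 - (6 - 3*Y)/6 = 8 + (-1 + Y/2) = 7 + Y/2)
(R + t(w(j)))**2 = (-390 + (7 + (1/2)*20))**2 = (-390 + (7 + 10))**2 = (-390 + 17)**2 = (-373)**2 = 139129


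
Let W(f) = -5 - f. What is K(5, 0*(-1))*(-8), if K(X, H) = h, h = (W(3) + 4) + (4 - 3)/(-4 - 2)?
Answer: 100/3 ≈ 33.333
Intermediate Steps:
h = -25/6 (h = ((-5 - 1*3) + 4) + (4 - 3)/(-4 - 2) = ((-5 - 3) + 4) + 1/(-6) = (-8 + 4) + 1*(-⅙) = -4 - ⅙ = -25/6 ≈ -4.1667)
K(X, H) = -25/6
K(5, 0*(-1))*(-8) = -25/6*(-8) = 100/3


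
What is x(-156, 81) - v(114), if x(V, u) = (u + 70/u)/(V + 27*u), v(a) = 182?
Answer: -29934371/164511 ≈ -181.96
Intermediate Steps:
x(V, u) = (u + 70/u)/(V + 27*u)
x(-156, 81) - v(114) = (70 + 81²)/(81*(-156 + 27*81)) - 1*182 = (70 + 6561)/(81*(-156 + 2187)) - 182 = (1/81)*6631/2031 - 182 = (1/81)*(1/2031)*6631 - 182 = 6631/164511 - 182 = -29934371/164511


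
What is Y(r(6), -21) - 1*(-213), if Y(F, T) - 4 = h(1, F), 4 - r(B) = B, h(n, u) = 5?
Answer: 222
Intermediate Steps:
r(B) = 4 - B
Y(F, T) = 9 (Y(F, T) = 4 + 5 = 9)
Y(r(6), -21) - 1*(-213) = 9 - 1*(-213) = 9 + 213 = 222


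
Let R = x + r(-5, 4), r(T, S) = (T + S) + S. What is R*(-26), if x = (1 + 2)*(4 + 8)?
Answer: -1014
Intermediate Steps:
r(T, S) = T + 2*S (r(T, S) = (S + T) + S = T + 2*S)
x = 36 (x = 3*12 = 36)
R = 39 (R = 36 + (-5 + 2*4) = 36 + (-5 + 8) = 36 + 3 = 39)
R*(-26) = 39*(-26) = -1014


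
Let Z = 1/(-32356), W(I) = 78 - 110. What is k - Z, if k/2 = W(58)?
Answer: -2070783/32356 ≈ -64.000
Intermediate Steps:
W(I) = -32
k = -64 (k = 2*(-32) = -64)
Z = -1/32356 ≈ -3.0906e-5
k - Z = -64 - 1*(-1/32356) = -64 + 1/32356 = -2070783/32356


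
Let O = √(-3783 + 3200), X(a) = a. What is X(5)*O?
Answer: 5*I*√583 ≈ 120.73*I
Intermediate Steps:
O = I*√583 (O = √(-583) = I*√583 ≈ 24.145*I)
X(5)*O = 5*(I*√583) = 5*I*√583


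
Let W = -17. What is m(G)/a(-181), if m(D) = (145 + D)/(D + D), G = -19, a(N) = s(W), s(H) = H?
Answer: 63/323 ≈ 0.19505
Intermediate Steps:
a(N) = -17
m(D) = (145 + D)/(2*D) (m(D) = (145 + D)/((2*D)) = (145 + D)*(1/(2*D)) = (145 + D)/(2*D))
m(G)/a(-181) = ((1/2)*(145 - 19)/(-19))/(-17) = ((1/2)*(-1/19)*126)*(-1/17) = -63/19*(-1/17) = 63/323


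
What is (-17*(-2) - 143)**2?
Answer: 11881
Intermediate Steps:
(-17*(-2) - 143)**2 = (34 - 143)**2 = (-109)**2 = 11881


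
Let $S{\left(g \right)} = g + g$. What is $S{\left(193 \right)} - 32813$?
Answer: $-32427$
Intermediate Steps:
$S{\left(g \right)} = 2 g$
$S{\left(193 \right)} - 32813 = 2 \cdot 193 - 32813 = 386 - 32813 = -32427$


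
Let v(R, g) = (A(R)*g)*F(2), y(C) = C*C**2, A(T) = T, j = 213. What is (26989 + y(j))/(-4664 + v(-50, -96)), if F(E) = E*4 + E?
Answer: 4845293/21668 ≈ 223.62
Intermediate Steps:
F(E) = 5*E (F(E) = 4*E + E = 5*E)
y(C) = C**3
v(R, g) = 10*R*g (v(R, g) = (R*g)*(5*2) = (R*g)*10 = 10*R*g)
(26989 + y(j))/(-4664 + v(-50, -96)) = (26989 + 213**3)/(-4664 + 10*(-50)*(-96)) = (26989 + 9663597)/(-4664 + 48000) = 9690586/43336 = 9690586*(1/43336) = 4845293/21668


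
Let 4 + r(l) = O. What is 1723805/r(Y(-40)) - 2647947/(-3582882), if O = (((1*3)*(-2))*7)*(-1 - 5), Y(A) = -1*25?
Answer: 1029474432811/148092456 ≈ 6951.6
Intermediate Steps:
Y(A) = -25
O = 252 (O = ((3*(-2))*7)*(-6) = -6*7*(-6) = -42*(-6) = 252)
r(l) = 248 (r(l) = -4 + 252 = 248)
1723805/r(Y(-40)) - 2647947/(-3582882) = 1723805/248 - 2647947/(-3582882) = 1723805*(1/248) - 2647947*(-1/3582882) = 1723805/248 + 882649/1194294 = 1029474432811/148092456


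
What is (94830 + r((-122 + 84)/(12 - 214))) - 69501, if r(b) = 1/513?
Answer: 12993778/513 ≈ 25329.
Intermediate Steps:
r(b) = 1/513
(94830 + r((-122 + 84)/(12 - 214))) - 69501 = (94830 + 1/513) - 69501 = 48647791/513 - 69501 = 12993778/513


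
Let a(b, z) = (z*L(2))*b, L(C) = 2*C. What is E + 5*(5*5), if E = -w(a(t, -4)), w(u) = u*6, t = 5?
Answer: 605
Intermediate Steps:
a(b, z) = 4*b*z (a(b, z) = (z*(2*2))*b = (z*4)*b = (4*z)*b = 4*b*z)
w(u) = 6*u
E = 480 (E = -6*4*5*(-4) = -6*(-80) = -1*(-480) = 480)
E + 5*(5*5) = 480 + 5*(5*5) = 480 + 5*25 = 480 + 125 = 605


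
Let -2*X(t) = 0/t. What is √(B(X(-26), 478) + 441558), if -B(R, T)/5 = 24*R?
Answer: 3*√49062 ≈ 664.50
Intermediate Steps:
X(t) = 0 (X(t) = -0/t = -½*0 = 0)
B(R, T) = -120*R
√(B(X(-26), 478) + 441558) = √(-120*0 + 441558) = √(0 + 441558) = √441558 = 3*√49062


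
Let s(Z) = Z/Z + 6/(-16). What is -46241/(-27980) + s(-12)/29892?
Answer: 2764506919/1672756320 ≈ 1.6527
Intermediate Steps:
s(Z) = 5/8 (s(Z) = 1 + 6*(-1/16) = 1 - 3/8 = 5/8)
-46241/(-27980) + s(-12)/29892 = -46241/(-27980) + (5/8)/29892 = -46241*(-1/27980) + (5/8)*(1/29892) = 46241/27980 + 5/239136 = 2764506919/1672756320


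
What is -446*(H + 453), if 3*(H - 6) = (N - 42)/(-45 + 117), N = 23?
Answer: -22104875/108 ≈ -2.0467e+5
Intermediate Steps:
H = 1277/216 (H = 6 + ((23 - 42)/(-45 + 117))/3 = 6 + (-19/72)/3 = 6 + (-19*1/72)/3 = 6 + (1/3)*(-19/72) = 6 - 19/216 = 1277/216 ≈ 5.9120)
-446*(H + 453) = -446*(1277/216 + 453) = -446*99125/216 = -22104875/108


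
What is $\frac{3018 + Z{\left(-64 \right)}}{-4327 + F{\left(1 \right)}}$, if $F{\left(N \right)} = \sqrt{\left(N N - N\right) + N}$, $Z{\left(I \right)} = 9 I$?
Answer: $- \frac{407}{721} \approx -0.56449$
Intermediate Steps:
$F{\left(N \right)} = \sqrt{N^{2}}$ ($F{\left(N \right)} = \sqrt{\left(N^{2} - N\right) + N} = \sqrt{N^{2}}$)
$\frac{3018 + Z{\left(-64 \right)}}{-4327 + F{\left(1 \right)}} = \frac{3018 + 9 \left(-64\right)}{-4327 + \sqrt{1^{2}}} = \frac{3018 - 576}{-4327 + \sqrt{1}} = \frac{2442}{-4327 + 1} = \frac{2442}{-4326} = 2442 \left(- \frac{1}{4326}\right) = - \frac{407}{721}$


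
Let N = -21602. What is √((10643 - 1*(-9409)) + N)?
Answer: 5*I*√62 ≈ 39.37*I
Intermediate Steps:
√((10643 - 1*(-9409)) + N) = √((10643 - 1*(-9409)) - 21602) = √((10643 + 9409) - 21602) = √(20052 - 21602) = √(-1550) = 5*I*√62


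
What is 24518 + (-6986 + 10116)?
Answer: 27648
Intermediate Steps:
24518 + (-6986 + 10116) = 24518 + 3130 = 27648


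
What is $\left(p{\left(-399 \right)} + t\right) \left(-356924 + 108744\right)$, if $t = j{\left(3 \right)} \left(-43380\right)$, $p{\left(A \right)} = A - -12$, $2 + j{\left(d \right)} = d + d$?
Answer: $43160239260$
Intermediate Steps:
$j{\left(d \right)} = -2 + 2 d$ ($j{\left(d \right)} = -2 + \left(d + d\right) = -2 + 2 d$)
$p{\left(A \right)} = 12 + A$ ($p{\left(A \right)} = A + 12 = 12 + A$)
$t = -173520$ ($t = \left(-2 + 2 \cdot 3\right) \left(-43380\right) = \left(-2 + 6\right) \left(-43380\right) = 4 \left(-43380\right) = -173520$)
$\left(p{\left(-399 \right)} + t\right) \left(-356924 + 108744\right) = \left(\left(12 - 399\right) - 173520\right) \left(-356924 + 108744\right) = \left(-387 - 173520\right) \left(-248180\right) = \left(-173907\right) \left(-248180\right) = 43160239260$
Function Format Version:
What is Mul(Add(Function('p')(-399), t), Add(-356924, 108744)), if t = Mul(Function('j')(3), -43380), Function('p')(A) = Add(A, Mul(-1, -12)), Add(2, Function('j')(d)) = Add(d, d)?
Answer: 43160239260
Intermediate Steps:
Function('j')(d) = Add(-2, Mul(2, d)) (Function('j')(d) = Add(-2, Add(d, d)) = Add(-2, Mul(2, d)))
Function('p')(A) = Add(12, A) (Function('p')(A) = Add(A, 12) = Add(12, A))
t = -173520 (t = Mul(Add(-2, Mul(2, 3)), -43380) = Mul(Add(-2, 6), -43380) = Mul(4, -43380) = -173520)
Mul(Add(Function('p')(-399), t), Add(-356924, 108744)) = Mul(Add(Add(12, -399), -173520), Add(-356924, 108744)) = Mul(Add(-387, -173520), -248180) = Mul(-173907, -248180) = 43160239260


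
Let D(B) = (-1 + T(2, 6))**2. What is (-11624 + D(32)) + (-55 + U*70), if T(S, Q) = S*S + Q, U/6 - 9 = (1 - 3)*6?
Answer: -12858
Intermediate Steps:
U = -18 (U = 54 + 6*((1 - 3)*6) = 54 + 6*(-2*6) = 54 + 6*(-12) = 54 - 72 = -18)
T(S, Q) = Q + S**2 (T(S, Q) = S**2 + Q = Q + S**2)
D(B) = 81 (D(B) = (-1 + (6 + 2**2))**2 = (-1 + (6 + 4))**2 = (-1 + 10)**2 = 9**2 = 81)
(-11624 + D(32)) + (-55 + U*70) = (-11624 + 81) + (-55 - 18*70) = -11543 + (-55 - 1260) = -11543 - 1315 = -12858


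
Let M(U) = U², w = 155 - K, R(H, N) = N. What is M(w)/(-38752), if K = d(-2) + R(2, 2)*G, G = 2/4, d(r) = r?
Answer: -1521/2422 ≈ -0.62799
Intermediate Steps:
G = ½ (G = 2*(¼) = ½ ≈ 0.50000)
K = -1 (K = -2 + 2*(½) = -2 + 1 = -1)
w = 156 (w = 155 - 1*(-1) = 155 + 1 = 156)
M(w)/(-38752) = 156²/(-38752) = 24336*(-1/38752) = -1521/2422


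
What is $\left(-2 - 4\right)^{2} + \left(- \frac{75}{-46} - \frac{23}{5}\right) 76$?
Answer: $- \frac{21814}{115} \approx -189.69$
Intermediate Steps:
$\left(-2 - 4\right)^{2} + \left(- \frac{75}{-46} - \frac{23}{5}\right) 76 = \left(-6\right)^{2} + \left(\left(-75\right) \left(- \frac{1}{46}\right) - \frac{23}{5}\right) 76 = 36 + \left(\frac{75}{46} - \frac{23}{5}\right) 76 = 36 - \frac{25954}{115} = - \frac{21814}{115}$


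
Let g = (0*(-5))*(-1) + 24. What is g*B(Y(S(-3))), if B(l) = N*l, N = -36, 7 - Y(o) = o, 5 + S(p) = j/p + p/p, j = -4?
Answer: -8352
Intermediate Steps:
S(p) = -4 - 4/p (S(p) = -5 + (-4/p + p/p) = -5 + (-4/p + 1) = -5 + (1 - 4/p) = -4 - 4/p)
Y(o) = 7 - o
B(l) = -36*l
g = 24 (g = 0*(-1) + 24 = 0 + 24 = 24)
g*B(Y(S(-3))) = 24*(-36*(7 - (-4 - 4/(-3)))) = 24*(-36*(7 - (-4 - 4*(-⅓)))) = 24*(-36*(7 - (-4 + 4/3))) = 24*(-36*(7 - 1*(-8/3))) = 24*(-36*(7 + 8/3)) = 24*(-36*29/3) = 24*(-348) = -8352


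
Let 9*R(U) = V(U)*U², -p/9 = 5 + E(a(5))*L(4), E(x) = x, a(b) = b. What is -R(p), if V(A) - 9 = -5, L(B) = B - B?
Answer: -900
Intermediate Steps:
L(B) = 0
V(A) = 4 (V(A) = 9 - 5 = 4)
p = -45 (p = -9*(5 + 5*0) = -9*(5 + 0) = -9*5 = -45)
R(U) = 4*U²/9 (R(U) = (4*U²)/9 = 4*U²/9)
-R(p) = -4*(-45)²/9 = -4*2025/9 = -1*900 = -900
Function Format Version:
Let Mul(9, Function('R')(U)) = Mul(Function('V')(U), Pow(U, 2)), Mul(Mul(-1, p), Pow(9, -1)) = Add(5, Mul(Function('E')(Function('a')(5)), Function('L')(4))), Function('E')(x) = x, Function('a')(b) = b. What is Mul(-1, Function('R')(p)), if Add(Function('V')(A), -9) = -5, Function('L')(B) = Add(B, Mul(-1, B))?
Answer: -900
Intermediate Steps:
Function('L')(B) = 0
Function('V')(A) = 4 (Function('V')(A) = Add(9, -5) = 4)
p = -45 (p = Mul(-9, Add(5, Mul(5, 0))) = Mul(-9, Add(5, 0)) = Mul(-9, 5) = -45)
Function('R')(U) = Mul(Rational(4, 9), Pow(U, 2)) (Function('R')(U) = Mul(Rational(1, 9), Mul(4, Pow(U, 2))) = Mul(Rational(4, 9), Pow(U, 2)))
Mul(-1, Function('R')(p)) = Mul(-1, Mul(Rational(4, 9), Pow(-45, 2))) = Mul(-1, Mul(Rational(4, 9), 2025)) = Mul(-1, 900) = -900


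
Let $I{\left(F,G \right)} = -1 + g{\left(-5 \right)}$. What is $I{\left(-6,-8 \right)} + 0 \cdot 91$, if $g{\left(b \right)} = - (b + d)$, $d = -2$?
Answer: $6$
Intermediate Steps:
$g{\left(b \right)} = 2 - b$ ($g{\left(b \right)} = - (b - 2) = - (-2 + b) = 2 - b$)
$I{\left(F,G \right)} = 6$ ($I{\left(F,G \right)} = -1 + \left(2 - -5\right) = -1 + \left(2 + 5\right) = -1 + 7 = 6$)
$I{\left(-6,-8 \right)} + 0 \cdot 91 = 6 + 0 \cdot 91 = 6 + 0 = 6$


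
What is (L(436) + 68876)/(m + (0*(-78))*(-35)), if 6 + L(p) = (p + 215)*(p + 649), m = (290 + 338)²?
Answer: 775205/394384 ≈ 1.9656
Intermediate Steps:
m = 394384 (m = 628² = 394384)
L(p) = -6 + (215 + p)*(649 + p) (L(p) = -6 + (p + 215)*(p + 649) = -6 + (215 + p)*(649 + p))
(L(436) + 68876)/(m + (0*(-78))*(-35)) = ((139529 + 436² + 864*436) + 68876)/(394384 + (0*(-78))*(-35)) = ((139529 + 190096 + 376704) + 68876)/(394384 + 0*(-35)) = (706329 + 68876)/(394384 + 0) = 775205/394384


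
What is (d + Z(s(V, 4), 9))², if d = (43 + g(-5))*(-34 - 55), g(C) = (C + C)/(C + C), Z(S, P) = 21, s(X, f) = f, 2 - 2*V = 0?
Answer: 15171025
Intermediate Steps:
V = 1 (V = 1 - ½*0 = 1 + 0 = 1)
g(C) = 1 (g(C) = (2*C)/((2*C)) = (2*C)*(1/(2*C)) = 1)
d = -3916 (d = (43 + 1)*(-34 - 55) = 44*(-89) = -3916)
(d + Z(s(V, 4), 9))² = (-3916 + 21)² = (-3895)² = 15171025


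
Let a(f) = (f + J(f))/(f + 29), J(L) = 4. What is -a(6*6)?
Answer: -8/13 ≈ -0.61539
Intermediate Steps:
a(f) = (4 + f)/(29 + f) (a(f) = (f + 4)/(f + 29) = (4 + f)/(29 + f))
-a(6*6) = -(4 + 6*6)/(29 + 6*6) = -(4 + 36)/(29 + 36) = -40/65 = -1*8/13 = -8/13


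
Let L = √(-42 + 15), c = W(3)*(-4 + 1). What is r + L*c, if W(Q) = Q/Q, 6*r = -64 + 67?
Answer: ½ - 9*I*√3 ≈ 0.5 - 15.588*I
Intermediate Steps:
r = ½ (r = (-64 + 67)/6 = (⅙)*3 = ½ ≈ 0.50000)
W(Q) = 1
c = -3 (c = 1*(-4 + 1) = 1*(-3) = -3)
L = 3*I*√3 (L = √(-27) = 3*I*√3 ≈ 5.1962*I)
r + L*c = ½ + (3*I*√3)*(-3) = ½ - 9*I*√3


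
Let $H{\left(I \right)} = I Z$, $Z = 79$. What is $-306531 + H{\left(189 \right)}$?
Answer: $-291600$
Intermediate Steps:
$H{\left(I \right)} = 79 I$ ($H{\left(I \right)} = I 79 = 79 I$)
$-306531 + H{\left(189 \right)} = -306531 + 79 \cdot 189 = -306531 + 14931 = -291600$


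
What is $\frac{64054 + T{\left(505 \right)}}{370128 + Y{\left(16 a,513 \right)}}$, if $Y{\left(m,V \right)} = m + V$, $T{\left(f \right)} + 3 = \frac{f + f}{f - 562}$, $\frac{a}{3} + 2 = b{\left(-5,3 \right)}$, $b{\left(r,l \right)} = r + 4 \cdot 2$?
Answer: $\frac{3649897}{21129273} \approx 0.17274$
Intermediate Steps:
$b{\left(r,l \right)} = 8 + r$ ($b{\left(r,l \right)} = r + 8 = 8 + r$)
$a = 3$ ($a = -6 + 3 \left(8 - 5\right) = -6 + 3 \cdot 3 = -6 + 9 = 3$)
$T{\left(f \right)} = -3 + \frac{2 f}{-562 + f}$ ($T{\left(f \right)} = -3 + \frac{f + f}{f - 562} = -3 + \frac{2 f}{-562 + f}$)
$Y{\left(m,V \right)} = V + m$
$\frac{64054 + T{\left(505 \right)}}{370128 + Y{\left(16 a,513 \right)}} = \frac{64054 + \frac{1686 - 505}{-562 + 505}}{370128 + \left(513 + 16 \cdot 3\right)} = \frac{64054 + \frac{1686 - 505}{-57}}{370128 + \left(513 + 48\right)} = \frac{64054 - \frac{1181}{57}}{370128 + 561} = \frac{64054 - \frac{1181}{57}}{370689} = \frac{3649897}{57} \cdot \frac{1}{370689} = \frac{3649897}{21129273}$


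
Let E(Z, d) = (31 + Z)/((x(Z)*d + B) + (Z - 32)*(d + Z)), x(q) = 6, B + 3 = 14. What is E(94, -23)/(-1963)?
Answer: -5/335673 ≈ -1.4895e-5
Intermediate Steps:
B = 11 (B = -3 + 14 = 11)
E(Z, d) = (31 + Z)/(11 + 6*d + (-32 + Z)*(Z + d)) (E(Z, d) = (31 + Z)/((6*d + 11) + (Z - 32)*(d + Z)) = (31 + Z)/((11 + 6*d) + (-32 + Z)*(Z + d)) = (31 + Z)/(11 + 6*d + (-32 + Z)*(Z + d)))
E(94, -23)/(-1963) = ((31 + 94)/(11 + 94² - 32*94 - 26*(-23) + 94*(-23)))/(-1963) = (125/(11 + 8836 - 3008 + 598 - 2162))*(-1/1963) = (125/4275)*(-1/1963) = ((1/4275)*125)*(-1/1963) = (5/171)*(-1/1963) = -5/335673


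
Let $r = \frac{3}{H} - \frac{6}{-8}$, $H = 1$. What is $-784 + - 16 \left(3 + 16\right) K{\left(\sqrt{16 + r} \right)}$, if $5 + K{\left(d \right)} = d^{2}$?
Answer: $-5268$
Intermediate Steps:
$r = \frac{15}{4}$ ($r = \frac{3}{1} - \frac{6}{-8} = 3 \cdot 1 - - \frac{3}{4} = 3 + \frac{3}{4} = \frac{15}{4} \approx 3.75$)
$K{\left(d \right)} = -5 + d^{2}$
$-784 + - 16 \left(3 + 16\right) K{\left(\sqrt{16 + r} \right)} = -784 + - 16 \left(3 + 16\right) \left(-5 + \left(\sqrt{16 + \frac{15}{4}}\right)^{2}\right) = -784 + \left(-16\right) 19 \left(-5 + \left(\sqrt{\frac{79}{4}}\right)^{2}\right) = -784 - 304 \left(-5 + \left(\frac{\sqrt{79}}{2}\right)^{2}\right) = -784 - 304 \left(-5 + \frac{79}{4}\right) = -784 - 4484 = -5268$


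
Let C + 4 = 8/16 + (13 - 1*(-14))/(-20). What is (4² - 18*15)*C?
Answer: 12319/10 ≈ 1231.9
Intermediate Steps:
C = -97/20 (C = -4 + (8/16 + (13 - 1*(-14))/(-20)) = -4 + (8*(1/16) + (13 + 14)*(-1/20)) = -4 + (½ + 27*(-1/20)) = -4 + (½ - 27/20) = -4 - 17/20 = -97/20 ≈ -4.8500)
(4² - 18*15)*C = (4² - 18*15)*(-97/20) = (16 - 270)*(-97/20) = -254*(-97/20) = 12319/10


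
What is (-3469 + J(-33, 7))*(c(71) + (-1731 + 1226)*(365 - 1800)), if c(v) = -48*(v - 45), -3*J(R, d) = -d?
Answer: -7523640800/3 ≈ -2.5079e+9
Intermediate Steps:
J(R, d) = d/3 (J(R, d) = -(-1)*d/3 = d/3)
c(v) = 2160 - 48*v (c(v) = -48*(-45 + v) = 2160 - 48*v)
(-3469 + J(-33, 7))*(c(71) + (-1731 + 1226)*(365 - 1800)) = (-3469 + (⅓)*7)*((2160 - 48*71) + (-1731 + 1226)*(365 - 1800)) = (-3469 + 7/3)*((2160 - 3408) - 505*(-1435)) = -10400*(-1248 + 724675)/3 = -10400/3*723427 = -7523640800/3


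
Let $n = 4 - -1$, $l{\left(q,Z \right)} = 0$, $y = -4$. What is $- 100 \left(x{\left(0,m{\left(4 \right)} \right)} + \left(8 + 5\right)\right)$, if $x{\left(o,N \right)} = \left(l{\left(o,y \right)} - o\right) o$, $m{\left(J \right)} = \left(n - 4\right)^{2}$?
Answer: $-1300$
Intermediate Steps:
$n = 5$ ($n = 4 + 1 = 5$)
$m{\left(J \right)} = 1$ ($m{\left(J \right)} = \left(5 - 4\right)^{2} = 1^{2} = 1$)
$x{\left(o,N \right)} = - o^{2}$ ($x{\left(o,N \right)} = \left(0 - o\right) o = - o o = - o^{2}$)
$- 100 \left(x{\left(0,m{\left(4 \right)} \right)} + \left(8 + 5\right)\right) = - 100 \left(- 0^{2} + \left(8 + 5\right)\right) = - 100 \left(\left(-1\right) 0 + 13\right) = - 100 \left(0 + 13\right) = \left(-100\right) 13 = -1300$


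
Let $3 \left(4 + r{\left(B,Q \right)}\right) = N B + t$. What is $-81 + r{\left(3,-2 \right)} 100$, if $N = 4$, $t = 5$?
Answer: $\frac{257}{3} \approx 85.667$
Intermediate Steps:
$r{\left(B,Q \right)} = - \frac{7}{3} + \frac{4 B}{3}$ ($r{\left(B,Q \right)} = -4 + \frac{4 B + 5}{3} = -4 + \frac{5 + 4 B}{3} = -4 + \left(\frac{5}{3} + \frac{4 B}{3}\right) = - \frac{7}{3} + \frac{4 B}{3}$)
$-81 + r{\left(3,-2 \right)} 100 = -81 + \left(- \frac{7}{3} + \frac{4}{3} \cdot 3\right) 100 = -81 + \left(- \frac{7}{3} + 4\right) 100 = -81 + \frac{5}{3} \cdot 100 = -81 + \frac{500}{3} = \frac{257}{3}$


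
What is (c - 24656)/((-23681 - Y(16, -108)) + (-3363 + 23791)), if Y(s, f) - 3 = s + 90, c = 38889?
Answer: -14233/3362 ≈ -4.2335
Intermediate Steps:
Y(s, f) = 93 + s (Y(s, f) = 3 + (s + 90) = 3 + (90 + s) = 93 + s)
(c - 24656)/((-23681 - Y(16, -108)) + (-3363 + 23791)) = (38889 - 24656)/((-23681 - (93 + 16)) + (-3363 + 23791)) = 14233/((-23681 - 1*109) + 20428) = 14233/((-23681 - 109) + 20428) = 14233/(-23790 + 20428) = 14233/(-3362) = 14233*(-1/3362) = -14233/3362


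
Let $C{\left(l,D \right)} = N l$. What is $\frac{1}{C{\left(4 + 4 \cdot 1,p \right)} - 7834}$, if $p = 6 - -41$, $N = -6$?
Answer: $- \frac{1}{7882} \approx -0.00012687$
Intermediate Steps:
$p = 47$ ($p = 6 + 41 = 47$)
$C{\left(l,D \right)} = - 6 l$
$\frac{1}{C{\left(4 + 4 \cdot 1,p \right)} - 7834} = \frac{1}{- 6 \left(4 + 4 \cdot 1\right) - 7834} = \frac{1}{- 6 \left(4 + 4\right) - 7834} = \frac{1}{\left(-6\right) 8 - 7834} = \frac{1}{-48 - 7834} = \frac{1}{-7882} = - \frac{1}{7882}$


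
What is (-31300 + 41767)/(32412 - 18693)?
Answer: 3489/4573 ≈ 0.76296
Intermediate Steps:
(-31300 + 41767)/(32412 - 18693) = 10467/13719 = 10467*(1/13719) = 3489/4573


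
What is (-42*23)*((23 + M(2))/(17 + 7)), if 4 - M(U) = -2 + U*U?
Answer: -4025/4 ≈ -1006.3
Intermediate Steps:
M(U) = 6 - U² (M(U) = 4 - (-2 + U*U) = 4 - (-2 + U²) = 4 + (2 - U²) = 6 - U²)
(-42*23)*((23 + M(2))/(17 + 7)) = (-42*23)*((23 + (6 - 1*2²))/(17 + 7)) = -966*(23 + (6 - 1*4))/24 = -966*(23 + (6 - 4))/24 = -966*(23 + 2)/24 = -24150/24 = -966*25/24 = -4025/4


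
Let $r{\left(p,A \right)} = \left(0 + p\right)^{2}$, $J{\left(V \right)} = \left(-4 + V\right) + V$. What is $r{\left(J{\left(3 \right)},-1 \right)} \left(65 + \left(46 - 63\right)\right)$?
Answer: $192$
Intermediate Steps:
$J{\left(V \right)} = -4 + 2 V$
$r{\left(p,A \right)} = p^{2}$
$r{\left(J{\left(3 \right)},-1 \right)} \left(65 + \left(46 - 63\right)\right) = \left(-4 + 2 \cdot 3\right)^{2} \left(65 + \left(46 - 63\right)\right) = \left(-4 + 6\right)^{2} \left(65 + \left(46 - 63\right)\right) = 2^{2} \left(65 - 17\right) = 4 \cdot 48 = 192$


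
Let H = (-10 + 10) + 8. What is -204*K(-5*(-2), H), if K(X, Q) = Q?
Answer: -1632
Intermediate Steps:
H = 8 (H = 0 + 8 = 8)
-204*K(-5*(-2), H) = -204*8 = -1632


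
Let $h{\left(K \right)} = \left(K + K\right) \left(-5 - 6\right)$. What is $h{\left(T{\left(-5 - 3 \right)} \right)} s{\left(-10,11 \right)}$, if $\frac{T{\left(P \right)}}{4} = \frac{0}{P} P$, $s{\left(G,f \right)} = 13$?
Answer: $0$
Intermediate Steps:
$T{\left(P \right)} = 0$ ($T{\left(P \right)} = 4 \frac{0}{P} P = 4 \cdot 0 P = 4 \cdot 0 = 0$)
$h{\left(K \right)} = - 22 K$ ($h{\left(K \right)} = 2 K \left(-11\right) = - 22 K$)
$h{\left(T{\left(-5 - 3 \right)} \right)} s{\left(-10,11 \right)} = \left(-22\right) 0 \cdot 13 = 0 \cdot 13 = 0$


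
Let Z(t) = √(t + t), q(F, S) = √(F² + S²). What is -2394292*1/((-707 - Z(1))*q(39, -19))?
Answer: -2394292*√941/470356027 + 846382222*√1882/470356027 ≈ 77.908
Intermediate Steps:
Z(t) = √2*√t (Z(t) = √(2*t) = √2*√t)
-2394292*1/((-707 - Z(1))*q(39, -19)) = -2394292*1/((-707 - √2*√1)*√(39² + (-19)²)) = -2394292*1/((-707 - √2)*√(1521 + 361)) = -2394292*√1882/(1882*(-707 - √2)) = -1197146*√1882/(941*(-707 - √2))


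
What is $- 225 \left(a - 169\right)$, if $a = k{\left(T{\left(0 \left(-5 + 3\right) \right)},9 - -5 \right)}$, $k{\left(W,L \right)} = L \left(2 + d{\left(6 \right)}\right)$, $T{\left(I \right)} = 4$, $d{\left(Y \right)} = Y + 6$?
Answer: $-6075$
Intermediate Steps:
$d{\left(Y \right)} = 6 + Y$
$k{\left(W,L \right)} = 14 L$ ($k{\left(W,L \right)} = L \left(2 + \left(6 + 6\right)\right) = L \left(2 + 12\right) = L 14 = 14 L$)
$a = 196$ ($a = 14 \left(9 - -5\right) = 14 \left(9 + 5\right) = 14 \cdot 14 = 196$)
$- 225 \left(a - 169\right) = - 225 \left(196 - 169\right) = \left(-225\right) 27 = -6075$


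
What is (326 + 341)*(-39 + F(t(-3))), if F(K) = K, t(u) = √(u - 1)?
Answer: -26013 + 1334*I ≈ -26013.0 + 1334.0*I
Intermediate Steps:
t(u) = √(-1 + u)
(326 + 341)*(-39 + F(t(-3))) = (326 + 341)*(-39 + √(-1 - 3)) = 667*(-39 + √(-4)) = 667*(-39 + 2*I) = -26013 + 1334*I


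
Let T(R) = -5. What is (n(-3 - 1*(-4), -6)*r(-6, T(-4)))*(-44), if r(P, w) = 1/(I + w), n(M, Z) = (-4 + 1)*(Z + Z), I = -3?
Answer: 198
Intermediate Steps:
n(M, Z) = -6*Z
r(P, w) = 1/(-3 + w)
(n(-3 - 1*(-4), -6)*r(-6, T(-4)))*(-44) = ((-6*(-6))/(-3 - 5))*(-44) = (36/(-8))*(-44) = (36*(-⅛))*(-44) = -9/2*(-44) = 198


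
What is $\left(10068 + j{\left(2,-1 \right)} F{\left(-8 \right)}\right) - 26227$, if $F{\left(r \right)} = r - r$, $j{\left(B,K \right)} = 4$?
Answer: $-16159$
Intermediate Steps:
$F{\left(r \right)} = 0$
$\left(10068 + j{\left(2,-1 \right)} F{\left(-8 \right)}\right) - 26227 = \left(10068 + 4 \cdot 0\right) - 26227 = \left(10068 + 0\right) - 26227 = 10068 - 26227 = -16159$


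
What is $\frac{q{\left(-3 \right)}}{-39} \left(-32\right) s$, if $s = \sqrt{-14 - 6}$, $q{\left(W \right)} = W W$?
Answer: $\frac{192 i \sqrt{5}}{13} \approx 33.025 i$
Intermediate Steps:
$q{\left(W \right)} = W^{2}$
$s = 2 i \sqrt{5}$ ($s = \sqrt{-14 + \left(-9 + 3\right)} = \sqrt{-14 - 6} = \sqrt{-20} = 2 i \sqrt{5} \approx 4.4721 i$)
$\frac{q{\left(-3 \right)}}{-39} \left(-32\right) s = \frac{\left(-3\right)^{2}}{-39} \left(-32\right) 2 i \sqrt{5} = 9 \left(- \frac{1}{39}\right) \left(-32\right) 2 i \sqrt{5} = \left(- \frac{3}{13}\right) \left(-32\right) 2 i \sqrt{5} = \frac{96 \cdot 2 i \sqrt{5}}{13} = \frac{192 i \sqrt{5}}{13}$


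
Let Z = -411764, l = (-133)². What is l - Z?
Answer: 429453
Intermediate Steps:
l = 17689
l - Z = 17689 - 1*(-411764) = 17689 + 411764 = 429453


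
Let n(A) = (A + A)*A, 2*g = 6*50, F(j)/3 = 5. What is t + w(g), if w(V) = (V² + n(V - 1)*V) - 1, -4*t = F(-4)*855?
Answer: 26718371/4 ≈ 6.6796e+6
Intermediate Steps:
F(j) = 15 (F(j) = 3*5 = 15)
g = 150 (g = (6*50)/2 = (½)*300 = 150)
t = -12825/4 (t = -15*855/4 = -¼*12825 = -12825/4 ≈ -3206.3)
n(A) = 2*A² (n(A) = (2*A)*A = 2*A²)
w(V) = -1 + V² + 2*V*(-1 + V)² (w(V) = (V² + (2*(V - 1)²)*V) - 1 = (V² + (2*(-1 + V)²)*V) - 1 = (V² + 2*V*(-1 + V)²) - 1 = -1 + V² + 2*V*(-1 + V)²)
t + w(g) = -12825/4 + (-1 + 150² + 2*150*(-1 + 150)²) = -12825/4 + (-1 + 22500 + 2*150*149²) = -12825/4 + (-1 + 22500 + 2*150*22201) = -12825/4 + (-1 + 22500 + 6660300) = -12825/4 + 6682799 = 26718371/4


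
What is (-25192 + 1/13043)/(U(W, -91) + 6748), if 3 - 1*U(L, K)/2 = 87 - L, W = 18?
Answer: -328579255/86292488 ≈ -3.8077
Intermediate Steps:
U(L, K) = -168 + 2*L (U(L, K) = 6 - 2*(87 - L) = 6 + (-174 + 2*L) = -168 + 2*L)
(-25192 + 1/13043)/(U(W, -91) + 6748) = (-25192 + 1/13043)/((-168 + 2*18) + 6748) = (-25192 + 1/13043)/((-168 + 36) + 6748) = -328579255/(13043*(-132 + 6748)) = -328579255/13043/6616 = -328579255/13043*1/6616 = -328579255/86292488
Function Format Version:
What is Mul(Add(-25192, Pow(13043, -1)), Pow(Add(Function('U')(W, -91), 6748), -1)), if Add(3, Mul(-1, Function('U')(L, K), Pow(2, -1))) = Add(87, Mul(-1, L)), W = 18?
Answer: Rational(-328579255, 86292488) ≈ -3.8077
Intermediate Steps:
Function('U')(L, K) = Add(-168, Mul(2, L)) (Function('U')(L, K) = Add(6, Mul(-2, Add(87, Mul(-1, L)))) = Add(6, Add(-174, Mul(2, L))) = Add(-168, Mul(2, L)))
Mul(Add(-25192, Pow(13043, -1)), Pow(Add(Function('U')(W, -91), 6748), -1)) = Mul(Add(-25192, Pow(13043, -1)), Pow(Add(Add(-168, Mul(2, 18)), 6748), -1)) = Mul(Add(-25192, Rational(1, 13043)), Pow(Add(Add(-168, 36), 6748), -1)) = Mul(Rational(-328579255, 13043), Pow(Add(-132, 6748), -1)) = Mul(Rational(-328579255, 13043), Pow(6616, -1)) = Mul(Rational(-328579255, 13043), Rational(1, 6616)) = Rational(-328579255, 86292488)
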